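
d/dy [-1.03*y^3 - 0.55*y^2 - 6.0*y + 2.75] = -3.09*y^2 - 1.1*y - 6.0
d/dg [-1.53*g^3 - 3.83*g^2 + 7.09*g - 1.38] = -4.59*g^2 - 7.66*g + 7.09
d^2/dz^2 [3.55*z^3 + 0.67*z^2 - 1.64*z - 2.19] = 21.3*z + 1.34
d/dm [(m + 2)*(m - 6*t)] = 2*m - 6*t + 2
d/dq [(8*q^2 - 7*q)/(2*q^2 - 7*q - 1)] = (-42*q^2 - 16*q + 7)/(4*q^4 - 28*q^3 + 45*q^2 + 14*q + 1)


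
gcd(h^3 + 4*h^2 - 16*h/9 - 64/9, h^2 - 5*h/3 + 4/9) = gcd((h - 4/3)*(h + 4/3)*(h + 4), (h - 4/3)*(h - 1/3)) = h - 4/3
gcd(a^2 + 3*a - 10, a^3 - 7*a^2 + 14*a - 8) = a - 2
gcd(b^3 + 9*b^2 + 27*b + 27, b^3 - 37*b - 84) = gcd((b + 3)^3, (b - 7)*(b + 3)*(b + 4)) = b + 3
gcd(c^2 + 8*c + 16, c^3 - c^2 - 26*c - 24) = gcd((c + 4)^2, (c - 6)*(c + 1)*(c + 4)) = c + 4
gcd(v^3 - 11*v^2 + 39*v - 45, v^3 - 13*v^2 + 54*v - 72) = v - 3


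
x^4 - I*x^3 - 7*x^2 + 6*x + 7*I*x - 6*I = (x - 2)*(x - 1)*(x + 3)*(x - I)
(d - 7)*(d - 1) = d^2 - 8*d + 7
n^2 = n^2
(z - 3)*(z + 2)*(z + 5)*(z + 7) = z^4 + 11*z^3 + 17*z^2 - 107*z - 210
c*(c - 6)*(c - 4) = c^3 - 10*c^2 + 24*c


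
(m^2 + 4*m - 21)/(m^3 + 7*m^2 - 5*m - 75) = (m + 7)/(m^2 + 10*m + 25)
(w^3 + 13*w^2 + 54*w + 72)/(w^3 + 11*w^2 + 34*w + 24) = (w + 3)/(w + 1)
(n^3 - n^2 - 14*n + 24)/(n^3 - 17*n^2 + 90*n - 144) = (n^2 + 2*n - 8)/(n^2 - 14*n + 48)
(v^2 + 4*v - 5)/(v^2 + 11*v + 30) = (v - 1)/(v + 6)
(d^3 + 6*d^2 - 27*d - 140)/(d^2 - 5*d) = d + 11 + 28/d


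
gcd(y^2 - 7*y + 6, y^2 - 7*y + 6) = y^2 - 7*y + 6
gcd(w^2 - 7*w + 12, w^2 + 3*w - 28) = w - 4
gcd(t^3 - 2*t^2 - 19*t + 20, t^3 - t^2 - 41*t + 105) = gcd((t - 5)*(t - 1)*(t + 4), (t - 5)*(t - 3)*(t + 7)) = t - 5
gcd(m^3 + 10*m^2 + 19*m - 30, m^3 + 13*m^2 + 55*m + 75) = m + 5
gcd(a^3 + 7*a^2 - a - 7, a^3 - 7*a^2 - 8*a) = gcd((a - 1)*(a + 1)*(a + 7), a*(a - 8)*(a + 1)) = a + 1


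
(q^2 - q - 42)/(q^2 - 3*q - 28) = (q + 6)/(q + 4)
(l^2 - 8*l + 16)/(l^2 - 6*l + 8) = (l - 4)/(l - 2)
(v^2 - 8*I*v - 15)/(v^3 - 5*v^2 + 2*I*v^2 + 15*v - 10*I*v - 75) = (v - 5*I)/(v^2 + 5*v*(-1 + I) - 25*I)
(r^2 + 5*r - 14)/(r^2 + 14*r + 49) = (r - 2)/(r + 7)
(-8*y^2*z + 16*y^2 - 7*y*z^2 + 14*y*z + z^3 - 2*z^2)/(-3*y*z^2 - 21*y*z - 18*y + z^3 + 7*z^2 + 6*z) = (8*y^2*z - 16*y^2 + 7*y*z^2 - 14*y*z - z^3 + 2*z^2)/(3*y*z^2 + 21*y*z + 18*y - z^3 - 7*z^2 - 6*z)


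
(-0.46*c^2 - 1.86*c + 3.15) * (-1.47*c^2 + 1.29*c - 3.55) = 0.6762*c^4 + 2.1408*c^3 - 5.3969*c^2 + 10.6665*c - 11.1825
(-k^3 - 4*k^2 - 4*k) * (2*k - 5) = -2*k^4 - 3*k^3 + 12*k^2 + 20*k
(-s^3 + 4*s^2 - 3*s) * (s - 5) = -s^4 + 9*s^3 - 23*s^2 + 15*s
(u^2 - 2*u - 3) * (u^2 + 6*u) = u^4 + 4*u^3 - 15*u^2 - 18*u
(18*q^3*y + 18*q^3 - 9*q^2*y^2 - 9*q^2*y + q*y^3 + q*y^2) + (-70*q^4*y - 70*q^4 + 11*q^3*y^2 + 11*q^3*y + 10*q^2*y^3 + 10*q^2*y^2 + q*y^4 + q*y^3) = -70*q^4*y - 70*q^4 + 11*q^3*y^2 + 29*q^3*y + 18*q^3 + 10*q^2*y^3 + q^2*y^2 - 9*q^2*y + q*y^4 + 2*q*y^3 + q*y^2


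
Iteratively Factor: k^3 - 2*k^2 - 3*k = (k)*(k^2 - 2*k - 3) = k*(k - 3)*(k + 1)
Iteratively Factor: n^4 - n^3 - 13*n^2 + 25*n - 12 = (n - 1)*(n^3 - 13*n + 12) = (n - 3)*(n - 1)*(n^2 + 3*n - 4) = (n - 3)*(n - 1)*(n + 4)*(n - 1)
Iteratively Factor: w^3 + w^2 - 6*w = (w - 2)*(w^2 + 3*w) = (w - 2)*(w + 3)*(w)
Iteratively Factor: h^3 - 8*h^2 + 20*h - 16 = (h - 2)*(h^2 - 6*h + 8) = (h - 4)*(h - 2)*(h - 2)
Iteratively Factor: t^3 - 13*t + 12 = (t - 1)*(t^2 + t - 12) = (t - 1)*(t + 4)*(t - 3)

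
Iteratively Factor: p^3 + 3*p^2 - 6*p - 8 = (p + 4)*(p^2 - p - 2) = (p - 2)*(p + 4)*(p + 1)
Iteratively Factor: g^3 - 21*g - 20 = (g + 4)*(g^2 - 4*g - 5) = (g + 1)*(g + 4)*(g - 5)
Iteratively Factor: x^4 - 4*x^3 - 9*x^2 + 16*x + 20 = (x - 5)*(x^3 + x^2 - 4*x - 4) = (x - 5)*(x + 1)*(x^2 - 4) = (x - 5)*(x + 1)*(x + 2)*(x - 2)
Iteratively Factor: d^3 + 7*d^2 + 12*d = (d)*(d^2 + 7*d + 12) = d*(d + 3)*(d + 4)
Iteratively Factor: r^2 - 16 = (r + 4)*(r - 4)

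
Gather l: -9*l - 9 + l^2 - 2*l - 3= l^2 - 11*l - 12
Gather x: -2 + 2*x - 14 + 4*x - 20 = 6*x - 36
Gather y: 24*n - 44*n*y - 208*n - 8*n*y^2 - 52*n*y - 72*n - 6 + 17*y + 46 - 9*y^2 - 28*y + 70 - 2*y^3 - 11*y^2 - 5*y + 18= -256*n - 2*y^3 + y^2*(-8*n - 20) + y*(-96*n - 16) + 128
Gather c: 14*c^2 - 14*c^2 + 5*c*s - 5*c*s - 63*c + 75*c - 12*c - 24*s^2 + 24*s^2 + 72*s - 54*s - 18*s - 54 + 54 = 0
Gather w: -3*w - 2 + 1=-3*w - 1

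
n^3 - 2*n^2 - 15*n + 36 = (n - 3)^2*(n + 4)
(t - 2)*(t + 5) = t^2 + 3*t - 10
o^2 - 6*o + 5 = (o - 5)*(o - 1)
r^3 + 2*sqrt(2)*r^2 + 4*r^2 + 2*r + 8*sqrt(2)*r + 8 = (r + 4)*(r + sqrt(2))^2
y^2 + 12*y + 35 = (y + 5)*(y + 7)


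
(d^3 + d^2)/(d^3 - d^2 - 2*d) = d/(d - 2)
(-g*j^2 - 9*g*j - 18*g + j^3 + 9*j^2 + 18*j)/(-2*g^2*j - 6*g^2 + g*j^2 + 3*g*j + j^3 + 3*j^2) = (j + 6)/(2*g + j)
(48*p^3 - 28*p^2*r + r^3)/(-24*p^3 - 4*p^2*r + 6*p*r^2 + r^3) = (-4*p + r)/(2*p + r)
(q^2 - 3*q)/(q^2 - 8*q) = (q - 3)/(q - 8)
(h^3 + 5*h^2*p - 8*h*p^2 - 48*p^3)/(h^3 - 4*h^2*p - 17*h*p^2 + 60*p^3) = (-h - 4*p)/(-h + 5*p)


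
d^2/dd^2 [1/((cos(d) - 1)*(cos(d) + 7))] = (-4*sin(d)^4 + 66*sin(d)^2 - 39*cos(d)/2 - 9*cos(3*d)/2 + 24)/((cos(d) - 1)^3*(cos(d) + 7)^3)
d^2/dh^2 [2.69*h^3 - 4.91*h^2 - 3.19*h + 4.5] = 16.14*h - 9.82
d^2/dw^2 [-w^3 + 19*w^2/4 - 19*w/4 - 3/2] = 19/2 - 6*w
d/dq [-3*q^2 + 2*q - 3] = 2 - 6*q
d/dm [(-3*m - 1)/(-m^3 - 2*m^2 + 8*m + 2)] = (-6*m^3 - 9*m^2 - 4*m + 2)/(m^6 + 4*m^5 - 12*m^4 - 36*m^3 + 56*m^2 + 32*m + 4)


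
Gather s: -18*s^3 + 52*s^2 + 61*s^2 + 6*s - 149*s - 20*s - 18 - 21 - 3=-18*s^3 + 113*s^2 - 163*s - 42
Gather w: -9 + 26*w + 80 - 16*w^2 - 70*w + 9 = -16*w^2 - 44*w + 80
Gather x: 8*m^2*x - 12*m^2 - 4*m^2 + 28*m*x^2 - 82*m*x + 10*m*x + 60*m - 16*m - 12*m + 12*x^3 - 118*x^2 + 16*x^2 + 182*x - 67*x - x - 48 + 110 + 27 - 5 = -16*m^2 + 32*m + 12*x^3 + x^2*(28*m - 102) + x*(8*m^2 - 72*m + 114) + 84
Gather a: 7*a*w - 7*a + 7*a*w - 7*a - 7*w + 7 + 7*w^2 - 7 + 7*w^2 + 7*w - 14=a*(14*w - 14) + 14*w^2 - 14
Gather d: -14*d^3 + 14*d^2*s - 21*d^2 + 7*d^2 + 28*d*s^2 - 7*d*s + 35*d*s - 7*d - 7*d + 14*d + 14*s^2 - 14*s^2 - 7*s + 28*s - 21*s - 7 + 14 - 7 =-14*d^3 + d^2*(14*s - 14) + d*(28*s^2 + 28*s)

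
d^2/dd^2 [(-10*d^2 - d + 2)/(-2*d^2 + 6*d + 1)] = 4*(62*d^3 + 18*d^2 + 39*d - 36)/(8*d^6 - 72*d^5 + 204*d^4 - 144*d^3 - 102*d^2 - 18*d - 1)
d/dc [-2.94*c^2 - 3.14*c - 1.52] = -5.88*c - 3.14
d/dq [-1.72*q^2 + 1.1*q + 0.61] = 1.1 - 3.44*q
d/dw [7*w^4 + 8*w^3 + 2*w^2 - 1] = 4*w*(7*w^2 + 6*w + 1)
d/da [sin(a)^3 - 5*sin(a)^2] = (3*sin(a) - 10)*sin(a)*cos(a)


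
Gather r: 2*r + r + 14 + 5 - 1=3*r + 18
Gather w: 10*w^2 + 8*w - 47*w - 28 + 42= 10*w^2 - 39*w + 14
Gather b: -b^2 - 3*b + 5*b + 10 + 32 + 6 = -b^2 + 2*b + 48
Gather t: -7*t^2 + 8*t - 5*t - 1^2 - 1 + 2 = -7*t^2 + 3*t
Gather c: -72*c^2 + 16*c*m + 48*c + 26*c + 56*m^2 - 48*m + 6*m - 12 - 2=-72*c^2 + c*(16*m + 74) + 56*m^2 - 42*m - 14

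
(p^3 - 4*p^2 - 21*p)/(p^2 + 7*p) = (p^2 - 4*p - 21)/(p + 7)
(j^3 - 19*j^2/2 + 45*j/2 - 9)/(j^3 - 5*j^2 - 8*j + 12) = (j^2 - 7*j/2 + 3/2)/(j^2 + j - 2)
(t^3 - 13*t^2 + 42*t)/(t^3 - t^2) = (t^2 - 13*t + 42)/(t*(t - 1))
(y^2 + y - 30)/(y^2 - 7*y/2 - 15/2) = 2*(y + 6)/(2*y + 3)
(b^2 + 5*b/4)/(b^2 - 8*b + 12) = b*(4*b + 5)/(4*(b^2 - 8*b + 12))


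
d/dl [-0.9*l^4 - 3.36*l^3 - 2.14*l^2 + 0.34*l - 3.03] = -3.6*l^3 - 10.08*l^2 - 4.28*l + 0.34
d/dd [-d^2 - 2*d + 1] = -2*d - 2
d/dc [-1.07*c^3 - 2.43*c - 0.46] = -3.21*c^2 - 2.43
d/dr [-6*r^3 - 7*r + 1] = -18*r^2 - 7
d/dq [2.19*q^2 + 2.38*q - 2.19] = 4.38*q + 2.38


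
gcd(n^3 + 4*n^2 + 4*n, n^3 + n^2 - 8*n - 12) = n^2 + 4*n + 4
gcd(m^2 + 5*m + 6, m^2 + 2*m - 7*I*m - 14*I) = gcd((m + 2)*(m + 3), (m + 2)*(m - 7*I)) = m + 2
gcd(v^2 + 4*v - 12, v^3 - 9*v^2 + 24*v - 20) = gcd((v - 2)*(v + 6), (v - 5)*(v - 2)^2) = v - 2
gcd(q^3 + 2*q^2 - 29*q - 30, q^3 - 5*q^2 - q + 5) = q^2 - 4*q - 5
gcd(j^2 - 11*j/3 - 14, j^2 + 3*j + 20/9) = 1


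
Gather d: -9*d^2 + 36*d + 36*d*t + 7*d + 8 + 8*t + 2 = -9*d^2 + d*(36*t + 43) + 8*t + 10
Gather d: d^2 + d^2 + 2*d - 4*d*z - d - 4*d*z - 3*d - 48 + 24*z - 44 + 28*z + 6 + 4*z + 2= 2*d^2 + d*(-8*z - 2) + 56*z - 84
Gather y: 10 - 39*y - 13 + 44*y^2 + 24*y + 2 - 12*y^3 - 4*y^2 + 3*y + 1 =-12*y^3 + 40*y^2 - 12*y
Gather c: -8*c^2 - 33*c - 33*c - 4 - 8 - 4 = -8*c^2 - 66*c - 16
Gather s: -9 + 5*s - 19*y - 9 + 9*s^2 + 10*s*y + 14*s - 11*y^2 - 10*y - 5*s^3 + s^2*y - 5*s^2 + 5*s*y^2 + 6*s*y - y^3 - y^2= -5*s^3 + s^2*(y + 4) + s*(5*y^2 + 16*y + 19) - y^3 - 12*y^2 - 29*y - 18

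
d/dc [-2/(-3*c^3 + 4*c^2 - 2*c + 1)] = 2*(-9*c^2 + 8*c - 2)/(3*c^3 - 4*c^2 + 2*c - 1)^2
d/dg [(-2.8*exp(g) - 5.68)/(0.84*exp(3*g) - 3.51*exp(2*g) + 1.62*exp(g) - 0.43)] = (4.704*exp(3*g) + 4.4856*exp(2*g) - 39.8736*exp(g) + 10.4056)*exp(g)/(0.7056*exp(6*g) - 5.8968*exp(5*g) + 15.0417*exp(4*g) - 12.0948*exp(3*g) + 5.643*exp(2*g) - 1.3932*exp(g) + 0.1849)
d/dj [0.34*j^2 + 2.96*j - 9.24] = 0.68*j + 2.96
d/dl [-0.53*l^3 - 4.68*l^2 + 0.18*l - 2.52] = -1.59*l^2 - 9.36*l + 0.18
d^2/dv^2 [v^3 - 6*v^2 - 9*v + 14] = 6*v - 12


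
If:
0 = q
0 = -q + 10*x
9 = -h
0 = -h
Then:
No Solution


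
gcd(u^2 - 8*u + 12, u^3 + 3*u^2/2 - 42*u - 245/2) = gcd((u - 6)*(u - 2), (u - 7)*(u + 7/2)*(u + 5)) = 1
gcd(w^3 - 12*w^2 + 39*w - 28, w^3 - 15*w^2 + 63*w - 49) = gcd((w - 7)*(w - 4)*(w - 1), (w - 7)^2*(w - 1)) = w^2 - 8*w + 7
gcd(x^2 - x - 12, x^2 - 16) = x - 4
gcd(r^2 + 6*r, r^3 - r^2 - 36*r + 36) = r + 6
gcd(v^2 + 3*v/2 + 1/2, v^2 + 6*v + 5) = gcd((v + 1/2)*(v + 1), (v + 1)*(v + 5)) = v + 1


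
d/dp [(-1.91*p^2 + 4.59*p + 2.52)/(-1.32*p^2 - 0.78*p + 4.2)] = (7.5486*p^2 - 9.3912*p + 21.2436)/(1.7424*p^4 + 2.0592*p^3 - 10.4796*p^2 - 6.552*p + 17.64)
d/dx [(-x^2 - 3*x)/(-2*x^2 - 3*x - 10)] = (-3*x^2 + 20*x + 30)/(4*x^4 + 12*x^3 + 49*x^2 + 60*x + 100)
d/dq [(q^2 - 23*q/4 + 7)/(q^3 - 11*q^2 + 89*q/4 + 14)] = 4*(-4*q^4 + 46*q^3 - 248*q^2 + 728*q - 945)/(16*q^6 - 352*q^5 + 2648*q^4 - 7384*q^3 + 2993*q^2 + 9968*q + 3136)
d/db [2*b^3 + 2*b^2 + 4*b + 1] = 6*b^2 + 4*b + 4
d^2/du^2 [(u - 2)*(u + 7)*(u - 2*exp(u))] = -2*u^2*exp(u) - 18*u*exp(u) + 6*u + 4*exp(u) + 10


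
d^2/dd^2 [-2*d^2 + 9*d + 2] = -4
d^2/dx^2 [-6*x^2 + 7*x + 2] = -12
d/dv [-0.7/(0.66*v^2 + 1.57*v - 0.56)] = (0.924*v + 1.099)/(0.66*v^2 + 1.57*v - 0.56)^2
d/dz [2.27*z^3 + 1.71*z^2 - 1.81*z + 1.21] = 6.81*z^2 + 3.42*z - 1.81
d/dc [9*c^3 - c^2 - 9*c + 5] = 27*c^2 - 2*c - 9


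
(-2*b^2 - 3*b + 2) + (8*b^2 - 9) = 6*b^2 - 3*b - 7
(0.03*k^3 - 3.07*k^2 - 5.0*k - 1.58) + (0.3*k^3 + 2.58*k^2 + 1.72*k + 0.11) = 0.33*k^3 - 0.49*k^2 - 3.28*k - 1.47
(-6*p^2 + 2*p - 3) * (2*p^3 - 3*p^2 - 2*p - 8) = -12*p^5 + 22*p^4 + 53*p^2 - 10*p + 24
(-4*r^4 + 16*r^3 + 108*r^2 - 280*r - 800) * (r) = -4*r^5 + 16*r^4 + 108*r^3 - 280*r^2 - 800*r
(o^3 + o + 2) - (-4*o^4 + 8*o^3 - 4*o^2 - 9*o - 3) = 4*o^4 - 7*o^3 + 4*o^2 + 10*o + 5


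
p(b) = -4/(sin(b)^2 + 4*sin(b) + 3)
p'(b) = -4*(-2*sin(b)*cos(b) - 4*cos(b))/(sin(b)^2 + 4*sin(b) + 3)^2 = 8*(sin(b) + 2)*cos(b)/(sin(b)^2 + 4*sin(b) + 3)^2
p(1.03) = -0.56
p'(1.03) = 0.23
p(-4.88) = -0.51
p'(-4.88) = 0.06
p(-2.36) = -5.89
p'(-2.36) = -15.98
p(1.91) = -0.52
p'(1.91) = -0.13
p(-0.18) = -1.73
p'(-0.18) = 2.67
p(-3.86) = -0.66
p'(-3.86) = -0.44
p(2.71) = -0.83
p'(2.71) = -0.75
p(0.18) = -1.07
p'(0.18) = 1.22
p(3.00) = -1.12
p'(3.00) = -1.32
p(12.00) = -3.50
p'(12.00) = 7.58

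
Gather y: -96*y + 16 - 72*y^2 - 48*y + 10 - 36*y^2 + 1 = -108*y^2 - 144*y + 27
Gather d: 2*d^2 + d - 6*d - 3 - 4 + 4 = 2*d^2 - 5*d - 3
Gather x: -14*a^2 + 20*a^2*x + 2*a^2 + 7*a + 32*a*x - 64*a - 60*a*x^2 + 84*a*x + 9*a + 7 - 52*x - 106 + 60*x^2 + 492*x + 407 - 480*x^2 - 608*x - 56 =-12*a^2 - 48*a + x^2*(-60*a - 420) + x*(20*a^2 + 116*a - 168) + 252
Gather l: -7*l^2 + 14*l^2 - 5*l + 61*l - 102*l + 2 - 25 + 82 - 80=7*l^2 - 46*l - 21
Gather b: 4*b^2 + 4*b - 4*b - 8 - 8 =4*b^2 - 16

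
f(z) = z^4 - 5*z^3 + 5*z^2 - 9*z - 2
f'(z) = 4*z^3 - 15*z^2 + 10*z - 9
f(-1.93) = 83.81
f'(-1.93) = -112.93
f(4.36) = 0.76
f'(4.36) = 80.98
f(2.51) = -32.46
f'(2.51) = -15.15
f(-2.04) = 96.94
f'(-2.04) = -125.78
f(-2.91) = 261.45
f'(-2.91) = -263.69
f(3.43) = -37.40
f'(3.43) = 10.24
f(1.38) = -14.41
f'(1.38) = -13.25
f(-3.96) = 668.46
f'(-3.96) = -532.22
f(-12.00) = 30202.00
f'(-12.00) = -9201.00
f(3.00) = -38.00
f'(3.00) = -6.00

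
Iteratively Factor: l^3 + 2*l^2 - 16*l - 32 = (l - 4)*(l^2 + 6*l + 8) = (l - 4)*(l + 4)*(l + 2)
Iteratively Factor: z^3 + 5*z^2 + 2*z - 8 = (z - 1)*(z^2 + 6*z + 8) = (z - 1)*(z + 4)*(z + 2)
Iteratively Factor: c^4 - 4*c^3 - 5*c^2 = (c - 5)*(c^3 + c^2) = (c - 5)*(c + 1)*(c^2) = c*(c - 5)*(c + 1)*(c)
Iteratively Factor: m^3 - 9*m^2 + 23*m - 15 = (m - 3)*(m^2 - 6*m + 5) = (m - 5)*(m - 3)*(m - 1)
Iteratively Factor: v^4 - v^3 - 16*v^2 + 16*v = (v + 4)*(v^3 - 5*v^2 + 4*v) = (v - 4)*(v + 4)*(v^2 - v) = v*(v - 4)*(v + 4)*(v - 1)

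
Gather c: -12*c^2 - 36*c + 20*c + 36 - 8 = -12*c^2 - 16*c + 28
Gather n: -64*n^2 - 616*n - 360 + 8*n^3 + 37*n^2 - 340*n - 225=8*n^3 - 27*n^2 - 956*n - 585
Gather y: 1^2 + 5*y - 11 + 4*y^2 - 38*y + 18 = 4*y^2 - 33*y + 8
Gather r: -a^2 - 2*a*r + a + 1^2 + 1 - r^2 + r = -a^2 + a - r^2 + r*(1 - 2*a) + 2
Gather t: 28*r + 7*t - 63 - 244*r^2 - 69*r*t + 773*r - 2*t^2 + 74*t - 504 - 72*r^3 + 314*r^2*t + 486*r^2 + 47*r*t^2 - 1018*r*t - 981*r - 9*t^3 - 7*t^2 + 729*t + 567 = -72*r^3 + 242*r^2 - 180*r - 9*t^3 + t^2*(47*r - 9) + t*(314*r^2 - 1087*r + 810)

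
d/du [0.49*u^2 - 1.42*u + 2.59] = 0.98*u - 1.42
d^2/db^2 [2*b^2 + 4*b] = 4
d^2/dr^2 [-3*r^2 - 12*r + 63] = -6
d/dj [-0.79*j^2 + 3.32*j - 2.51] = 3.32 - 1.58*j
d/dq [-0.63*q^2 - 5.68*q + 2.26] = -1.26*q - 5.68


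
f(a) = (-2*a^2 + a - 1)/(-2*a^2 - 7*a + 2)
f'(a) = (1 - 4*a)/(-2*a^2 - 7*a + 2) + (4*a + 7)*(-2*a^2 + a - 1)/(-2*a^2 - 7*a + 2)^2 = (16*a^2 - 12*a - 5)/(4*a^4 + 28*a^3 + 41*a^2 - 28*a + 4)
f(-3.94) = 24.53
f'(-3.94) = 135.02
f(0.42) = 0.72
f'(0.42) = -4.32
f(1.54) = 0.31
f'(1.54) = 0.08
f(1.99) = 0.35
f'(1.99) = 0.09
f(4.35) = 0.52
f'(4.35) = 0.06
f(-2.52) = -2.34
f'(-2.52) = 2.63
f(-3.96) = 22.11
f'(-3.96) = 108.67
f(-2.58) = -2.50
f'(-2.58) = 2.91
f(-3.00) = -4.40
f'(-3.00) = 7.00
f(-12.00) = 1.49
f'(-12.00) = 0.06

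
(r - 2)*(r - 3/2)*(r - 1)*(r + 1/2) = r^4 - 4*r^3 + 17*r^2/4 + r/4 - 3/2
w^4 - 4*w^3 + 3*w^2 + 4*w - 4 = (w - 2)^2*(w - 1)*(w + 1)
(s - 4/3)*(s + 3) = s^2 + 5*s/3 - 4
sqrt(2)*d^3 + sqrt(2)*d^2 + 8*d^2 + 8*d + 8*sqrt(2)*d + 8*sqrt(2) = (d + 2*sqrt(2))^2*(sqrt(2)*d + sqrt(2))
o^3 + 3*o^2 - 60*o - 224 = (o - 8)*(o + 4)*(o + 7)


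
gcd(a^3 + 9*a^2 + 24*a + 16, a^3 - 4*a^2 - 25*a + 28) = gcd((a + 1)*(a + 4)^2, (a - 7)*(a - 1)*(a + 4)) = a + 4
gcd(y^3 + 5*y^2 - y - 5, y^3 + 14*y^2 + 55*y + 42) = y + 1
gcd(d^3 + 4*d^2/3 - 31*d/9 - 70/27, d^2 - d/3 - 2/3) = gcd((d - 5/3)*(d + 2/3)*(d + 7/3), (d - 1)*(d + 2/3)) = d + 2/3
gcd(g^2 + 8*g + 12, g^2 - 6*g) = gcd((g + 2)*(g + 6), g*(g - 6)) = 1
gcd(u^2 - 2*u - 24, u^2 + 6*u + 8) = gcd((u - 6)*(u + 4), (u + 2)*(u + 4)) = u + 4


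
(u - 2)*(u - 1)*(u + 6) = u^3 + 3*u^2 - 16*u + 12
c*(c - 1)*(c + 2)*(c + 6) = c^4 + 7*c^3 + 4*c^2 - 12*c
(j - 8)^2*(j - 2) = j^3 - 18*j^2 + 96*j - 128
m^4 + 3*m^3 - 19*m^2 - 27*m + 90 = (m - 3)*(m - 2)*(m + 3)*(m + 5)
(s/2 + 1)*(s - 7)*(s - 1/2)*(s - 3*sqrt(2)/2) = s^4/2 - 11*s^3/4 - 3*sqrt(2)*s^3/4 - 23*s^2/4 + 33*sqrt(2)*s^2/8 + 7*s/2 + 69*sqrt(2)*s/8 - 21*sqrt(2)/4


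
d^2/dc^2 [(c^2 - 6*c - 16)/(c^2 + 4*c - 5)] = 2*(-10*c^3 - 33*c^2 - 282*c - 431)/(c^6 + 12*c^5 + 33*c^4 - 56*c^3 - 165*c^2 + 300*c - 125)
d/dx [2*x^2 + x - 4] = 4*x + 1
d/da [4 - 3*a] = -3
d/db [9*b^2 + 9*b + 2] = 18*b + 9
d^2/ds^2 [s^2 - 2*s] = 2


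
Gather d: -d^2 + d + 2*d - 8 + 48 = -d^2 + 3*d + 40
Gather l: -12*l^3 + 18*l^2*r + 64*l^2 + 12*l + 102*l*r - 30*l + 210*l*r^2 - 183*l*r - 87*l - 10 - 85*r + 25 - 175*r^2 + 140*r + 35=-12*l^3 + l^2*(18*r + 64) + l*(210*r^2 - 81*r - 105) - 175*r^2 + 55*r + 50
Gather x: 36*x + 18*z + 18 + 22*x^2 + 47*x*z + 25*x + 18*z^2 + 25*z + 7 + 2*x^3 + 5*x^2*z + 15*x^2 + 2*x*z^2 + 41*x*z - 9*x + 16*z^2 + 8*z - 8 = 2*x^3 + x^2*(5*z + 37) + x*(2*z^2 + 88*z + 52) + 34*z^2 + 51*z + 17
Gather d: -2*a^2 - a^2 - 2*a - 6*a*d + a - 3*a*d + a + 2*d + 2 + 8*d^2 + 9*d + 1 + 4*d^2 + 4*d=-3*a^2 + 12*d^2 + d*(15 - 9*a) + 3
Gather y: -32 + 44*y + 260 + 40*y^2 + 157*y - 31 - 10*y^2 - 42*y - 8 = 30*y^2 + 159*y + 189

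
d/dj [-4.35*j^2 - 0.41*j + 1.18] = -8.7*j - 0.41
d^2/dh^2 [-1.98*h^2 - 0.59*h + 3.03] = -3.96000000000000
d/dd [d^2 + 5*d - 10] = 2*d + 5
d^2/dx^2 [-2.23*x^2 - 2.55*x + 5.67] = -4.46000000000000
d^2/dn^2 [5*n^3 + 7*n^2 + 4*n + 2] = 30*n + 14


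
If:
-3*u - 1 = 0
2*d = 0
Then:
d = 0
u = -1/3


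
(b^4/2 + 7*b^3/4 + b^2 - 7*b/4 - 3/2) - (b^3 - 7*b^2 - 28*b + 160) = b^4/2 + 3*b^3/4 + 8*b^2 + 105*b/4 - 323/2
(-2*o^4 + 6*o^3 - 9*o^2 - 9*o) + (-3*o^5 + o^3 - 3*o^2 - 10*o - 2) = -3*o^5 - 2*o^4 + 7*o^3 - 12*o^2 - 19*o - 2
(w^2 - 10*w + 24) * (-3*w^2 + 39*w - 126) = -3*w^4 + 69*w^3 - 588*w^2 + 2196*w - 3024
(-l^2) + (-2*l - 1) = -l^2 - 2*l - 1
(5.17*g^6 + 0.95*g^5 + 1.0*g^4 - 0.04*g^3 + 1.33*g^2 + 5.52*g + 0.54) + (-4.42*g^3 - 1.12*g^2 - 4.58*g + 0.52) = 5.17*g^6 + 0.95*g^5 + 1.0*g^4 - 4.46*g^3 + 0.21*g^2 + 0.94*g + 1.06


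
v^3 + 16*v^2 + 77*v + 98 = (v + 2)*(v + 7)^2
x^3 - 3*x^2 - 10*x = x*(x - 5)*(x + 2)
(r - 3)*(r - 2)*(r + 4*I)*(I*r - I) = I*r^4 - 4*r^3 - 6*I*r^3 + 24*r^2 + 11*I*r^2 - 44*r - 6*I*r + 24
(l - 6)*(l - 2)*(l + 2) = l^3 - 6*l^2 - 4*l + 24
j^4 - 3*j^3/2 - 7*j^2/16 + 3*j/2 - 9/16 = (j - 1)*(j - 3/4)^2*(j + 1)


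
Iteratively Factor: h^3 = (h)*(h^2) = h^2*(h)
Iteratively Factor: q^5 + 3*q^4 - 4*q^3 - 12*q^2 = (q + 2)*(q^4 + q^3 - 6*q^2) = q*(q + 2)*(q^3 + q^2 - 6*q) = q^2*(q + 2)*(q^2 + q - 6) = q^2*(q - 2)*(q + 2)*(q + 3)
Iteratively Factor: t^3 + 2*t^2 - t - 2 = (t + 1)*(t^2 + t - 2) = (t - 1)*(t + 1)*(t + 2)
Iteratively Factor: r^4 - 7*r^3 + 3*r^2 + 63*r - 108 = (r - 3)*(r^3 - 4*r^2 - 9*r + 36) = (r - 3)*(r + 3)*(r^2 - 7*r + 12) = (r - 3)^2*(r + 3)*(r - 4)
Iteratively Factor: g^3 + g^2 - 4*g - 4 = (g + 1)*(g^2 - 4) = (g + 1)*(g + 2)*(g - 2)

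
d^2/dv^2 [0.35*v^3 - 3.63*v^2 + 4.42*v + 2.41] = 2.1*v - 7.26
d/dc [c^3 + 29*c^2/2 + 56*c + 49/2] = 3*c^2 + 29*c + 56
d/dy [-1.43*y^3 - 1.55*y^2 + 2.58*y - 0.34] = -4.29*y^2 - 3.1*y + 2.58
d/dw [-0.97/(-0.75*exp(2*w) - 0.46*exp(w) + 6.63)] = (-1.455*exp(w) - 0.4462)*exp(w)/(0.75*exp(2*w) + 0.46*exp(w) - 6.63)^2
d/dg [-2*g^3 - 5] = -6*g^2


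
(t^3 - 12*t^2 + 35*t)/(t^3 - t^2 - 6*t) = (-t^2 + 12*t - 35)/(-t^2 + t + 6)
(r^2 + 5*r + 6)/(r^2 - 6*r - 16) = (r + 3)/(r - 8)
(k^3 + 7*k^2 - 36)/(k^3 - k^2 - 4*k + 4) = (k^2 + 9*k + 18)/(k^2 + k - 2)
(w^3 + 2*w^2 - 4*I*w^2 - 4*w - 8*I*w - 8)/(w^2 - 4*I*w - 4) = w + 2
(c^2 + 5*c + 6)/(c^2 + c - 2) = (c + 3)/(c - 1)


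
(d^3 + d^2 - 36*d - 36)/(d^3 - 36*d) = (d + 1)/d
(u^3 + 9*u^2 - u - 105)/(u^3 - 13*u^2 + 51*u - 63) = (u^2 + 12*u + 35)/(u^2 - 10*u + 21)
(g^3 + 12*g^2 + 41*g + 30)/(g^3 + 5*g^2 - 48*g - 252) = (g^2 + 6*g + 5)/(g^2 - g - 42)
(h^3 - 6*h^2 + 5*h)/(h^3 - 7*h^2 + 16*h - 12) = h*(h^2 - 6*h + 5)/(h^3 - 7*h^2 + 16*h - 12)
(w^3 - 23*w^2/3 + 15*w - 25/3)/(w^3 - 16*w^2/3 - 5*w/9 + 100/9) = 3*(w - 1)/(3*w + 4)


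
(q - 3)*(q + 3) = q^2 - 9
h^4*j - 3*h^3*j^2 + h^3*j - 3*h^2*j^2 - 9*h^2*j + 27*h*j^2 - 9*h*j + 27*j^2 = (h - 3)*(h + 3)*(h - 3*j)*(h*j + j)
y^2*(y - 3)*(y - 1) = y^4 - 4*y^3 + 3*y^2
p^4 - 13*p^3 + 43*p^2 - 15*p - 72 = (p - 8)*(p - 3)^2*(p + 1)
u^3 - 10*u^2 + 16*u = u*(u - 8)*(u - 2)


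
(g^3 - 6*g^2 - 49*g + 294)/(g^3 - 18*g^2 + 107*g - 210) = (g + 7)/(g - 5)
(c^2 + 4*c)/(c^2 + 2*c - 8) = c/(c - 2)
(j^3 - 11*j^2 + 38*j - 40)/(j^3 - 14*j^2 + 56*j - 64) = (j - 5)/(j - 8)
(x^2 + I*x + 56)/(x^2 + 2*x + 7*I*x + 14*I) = (x^2 + I*x + 56)/(x^2 + x*(2 + 7*I) + 14*I)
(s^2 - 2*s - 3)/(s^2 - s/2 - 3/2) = 2*(s - 3)/(2*s - 3)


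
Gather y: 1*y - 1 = y - 1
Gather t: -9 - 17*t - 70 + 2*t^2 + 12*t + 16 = 2*t^2 - 5*t - 63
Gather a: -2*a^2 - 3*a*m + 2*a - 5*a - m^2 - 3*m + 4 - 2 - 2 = -2*a^2 + a*(-3*m - 3) - m^2 - 3*m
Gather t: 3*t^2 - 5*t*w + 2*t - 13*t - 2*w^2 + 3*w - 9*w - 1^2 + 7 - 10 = 3*t^2 + t*(-5*w - 11) - 2*w^2 - 6*w - 4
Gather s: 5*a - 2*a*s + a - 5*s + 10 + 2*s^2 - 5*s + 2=6*a + 2*s^2 + s*(-2*a - 10) + 12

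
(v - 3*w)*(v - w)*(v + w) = v^3 - 3*v^2*w - v*w^2 + 3*w^3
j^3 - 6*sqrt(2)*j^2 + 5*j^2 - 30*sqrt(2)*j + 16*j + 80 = (j + 5)*(j - 4*sqrt(2))*(j - 2*sqrt(2))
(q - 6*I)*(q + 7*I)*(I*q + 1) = I*q^3 + 43*I*q + 42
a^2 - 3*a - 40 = (a - 8)*(a + 5)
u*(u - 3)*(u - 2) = u^3 - 5*u^2 + 6*u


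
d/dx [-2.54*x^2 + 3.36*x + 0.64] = 3.36 - 5.08*x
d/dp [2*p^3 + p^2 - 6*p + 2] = 6*p^2 + 2*p - 6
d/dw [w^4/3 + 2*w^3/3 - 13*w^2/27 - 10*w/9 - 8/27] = 4*w^3/3 + 2*w^2 - 26*w/27 - 10/9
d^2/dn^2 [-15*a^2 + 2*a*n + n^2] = 2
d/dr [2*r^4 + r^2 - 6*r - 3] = 8*r^3 + 2*r - 6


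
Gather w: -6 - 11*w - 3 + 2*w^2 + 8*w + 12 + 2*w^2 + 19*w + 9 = 4*w^2 + 16*w + 12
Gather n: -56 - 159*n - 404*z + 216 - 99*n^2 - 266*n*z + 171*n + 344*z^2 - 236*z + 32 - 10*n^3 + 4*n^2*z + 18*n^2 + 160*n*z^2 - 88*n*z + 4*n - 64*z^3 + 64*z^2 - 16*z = -10*n^3 + n^2*(4*z - 81) + n*(160*z^2 - 354*z + 16) - 64*z^3 + 408*z^2 - 656*z + 192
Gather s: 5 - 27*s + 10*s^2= 10*s^2 - 27*s + 5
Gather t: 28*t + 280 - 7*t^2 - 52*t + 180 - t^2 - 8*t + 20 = -8*t^2 - 32*t + 480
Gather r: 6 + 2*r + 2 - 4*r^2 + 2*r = -4*r^2 + 4*r + 8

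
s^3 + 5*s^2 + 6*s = s*(s + 2)*(s + 3)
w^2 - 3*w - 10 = (w - 5)*(w + 2)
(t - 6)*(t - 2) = t^2 - 8*t + 12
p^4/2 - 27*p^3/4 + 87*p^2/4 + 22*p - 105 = (p/2 + 1)*(p - 7)*(p - 6)*(p - 5/2)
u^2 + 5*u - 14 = (u - 2)*(u + 7)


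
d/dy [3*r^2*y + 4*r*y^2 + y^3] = 3*r^2 + 8*r*y + 3*y^2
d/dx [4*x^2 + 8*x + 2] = 8*x + 8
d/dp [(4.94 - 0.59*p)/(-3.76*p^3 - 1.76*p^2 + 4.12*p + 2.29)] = (-4.4368*p^3 + 54.6848*p^2 + 17.3888*p - 21.7039)/(14.1376*p^6 + 13.2352*p^5 - 27.8848*p^4 - 31.7232*p^3 + 8.9136*p^2 + 18.8696*p + 5.2441)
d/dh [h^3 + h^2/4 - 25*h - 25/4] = 3*h^2 + h/2 - 25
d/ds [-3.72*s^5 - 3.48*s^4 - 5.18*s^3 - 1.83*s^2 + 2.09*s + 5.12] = -18.6*s^4 - 13.92*s^3 - 15.54*s^2 - 3.66*s + 2.09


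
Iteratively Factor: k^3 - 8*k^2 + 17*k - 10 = (k - 5)*(k^2 - 3*k + 2) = (k - 5)*(k - 2)*(k - 1)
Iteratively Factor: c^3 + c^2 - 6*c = (c)*(c^2 + c - 6) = c*(c - 2)*(c + 3)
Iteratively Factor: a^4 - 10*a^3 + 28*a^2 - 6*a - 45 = (a - 3)*(a^3 - 7*a^2 + 7*a + 15) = (a - 3)^2*(a^2 - 4*a - 5) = (a - 3)^2*(a + 1)*(a - 5)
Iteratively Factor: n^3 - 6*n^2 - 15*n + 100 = (n - 5)*(n^2 - n - 20) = (n - 5)*(n + 4)*(n - 5)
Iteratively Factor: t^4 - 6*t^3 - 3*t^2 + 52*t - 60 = (t - 2)*(t^3 - 4*t^2 - 11*t + 30) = (t - 5)*(t - 2)*(t^2 + t - 6) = (t - 5)*(t - 2)*(t + 3)*(t - 2)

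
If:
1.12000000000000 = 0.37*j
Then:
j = 3.03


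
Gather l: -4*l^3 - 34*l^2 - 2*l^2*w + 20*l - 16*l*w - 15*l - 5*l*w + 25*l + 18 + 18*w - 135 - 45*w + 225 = -4*l^3 + l^2*(-2*w - 34) + l*(30 - 21*w) - 27*w + 108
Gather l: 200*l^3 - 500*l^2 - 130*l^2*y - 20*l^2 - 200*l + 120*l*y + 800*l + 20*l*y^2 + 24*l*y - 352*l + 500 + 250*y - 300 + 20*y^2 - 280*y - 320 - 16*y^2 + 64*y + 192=200*l^3 + l^2*(-130*y - 520) + l*(20*y^2 + 144*y + 248) + 4*y^2 + 34*y + 72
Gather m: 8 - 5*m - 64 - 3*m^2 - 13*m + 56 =-3*m^2 - 18*m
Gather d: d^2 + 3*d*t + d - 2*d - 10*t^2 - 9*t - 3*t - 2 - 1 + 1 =d^2 + d*(3*t - 1) - 10*t^2 - 12*t - 2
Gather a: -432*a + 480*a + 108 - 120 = 48*a - 12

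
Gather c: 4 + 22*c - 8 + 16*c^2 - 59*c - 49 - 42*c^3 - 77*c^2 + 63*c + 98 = -42*c^3 - 61*c^2 + 26*c + 45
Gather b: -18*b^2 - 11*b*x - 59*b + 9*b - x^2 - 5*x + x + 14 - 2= -18*b^2 + b*(-11*x - 50) - x^2 - 4*x + 12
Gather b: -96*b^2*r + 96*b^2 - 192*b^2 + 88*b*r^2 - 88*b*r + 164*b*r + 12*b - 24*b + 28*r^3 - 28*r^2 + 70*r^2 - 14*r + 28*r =b^2*(-96*r - 96) + b*(88*r^2 + 76*r - 12) + 28*r^3 + 42*r^2 + 14*r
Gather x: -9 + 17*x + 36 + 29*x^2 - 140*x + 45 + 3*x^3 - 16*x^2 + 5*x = 3*x^3 + 13*x^2 - 118*x + 72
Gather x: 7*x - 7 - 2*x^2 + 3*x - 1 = -2*x^2 + 10*x - 8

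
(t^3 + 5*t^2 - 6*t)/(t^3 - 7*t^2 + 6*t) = (t + 6)/(t - 6)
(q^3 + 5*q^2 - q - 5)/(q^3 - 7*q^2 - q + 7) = (q + 5)/(q - 7)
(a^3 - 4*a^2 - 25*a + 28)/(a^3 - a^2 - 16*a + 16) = (a - 7)/(a - 4)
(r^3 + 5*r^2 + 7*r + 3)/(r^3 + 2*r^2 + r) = (r + 3)/r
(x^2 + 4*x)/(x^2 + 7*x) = (x + 4)/(x + 7)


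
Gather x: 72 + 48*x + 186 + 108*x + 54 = 156*x + 312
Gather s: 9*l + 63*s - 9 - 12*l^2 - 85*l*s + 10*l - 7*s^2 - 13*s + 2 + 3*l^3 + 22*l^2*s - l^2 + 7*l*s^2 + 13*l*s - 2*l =3*l^3 - 13*l^2 + 17*l + s^2*(7*l - 7) + s*(22*l^2 - 72*l + 50) - 7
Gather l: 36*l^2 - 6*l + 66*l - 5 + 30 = 36*l^2 + 60*l + 25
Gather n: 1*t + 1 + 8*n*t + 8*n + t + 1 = n*(8*t + 8) + 2*t + 2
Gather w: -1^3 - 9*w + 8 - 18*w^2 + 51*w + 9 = -18*w^2 + 42*w + 16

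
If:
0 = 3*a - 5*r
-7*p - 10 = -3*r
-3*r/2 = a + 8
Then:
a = -80/19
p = -334/133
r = -48/19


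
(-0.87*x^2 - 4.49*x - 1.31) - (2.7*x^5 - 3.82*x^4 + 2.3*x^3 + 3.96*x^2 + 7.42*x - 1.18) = -2.7*x^5 + 3.82*x^4 - 2.3*x^3 - 4.83*x^2 - 11.91*x - 0.13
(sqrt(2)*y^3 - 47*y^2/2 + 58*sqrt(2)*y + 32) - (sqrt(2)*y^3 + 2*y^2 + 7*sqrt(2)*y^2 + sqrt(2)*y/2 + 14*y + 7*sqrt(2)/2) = -51*y^2/2 - 7*sqrt(2)*y^2 - 14*y + 115*sqrt(2)*y/2 - 7*sqrt(2)/2 + 32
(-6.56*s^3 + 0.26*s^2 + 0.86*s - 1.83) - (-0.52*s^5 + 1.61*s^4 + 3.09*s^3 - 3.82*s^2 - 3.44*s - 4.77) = 0.52*s^5 - 1.61*s^4 - 9.65*s^3 + 4.08*s^2 + 4.3*s + 2.94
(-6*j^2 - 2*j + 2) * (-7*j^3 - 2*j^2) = 42*j^5 + 26*j^4 - 10*j^3 - 4*j^2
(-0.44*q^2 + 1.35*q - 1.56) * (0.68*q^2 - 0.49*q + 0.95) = -0.2992*q^4 + 1.1336*q^3 - 2.1403*q^2 + 2.0469*q - 1.482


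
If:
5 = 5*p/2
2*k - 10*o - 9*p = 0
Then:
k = 5*o + 9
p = 2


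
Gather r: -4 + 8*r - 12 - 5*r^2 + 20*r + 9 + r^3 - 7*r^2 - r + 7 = r^3 - 12*r^2 + 27*r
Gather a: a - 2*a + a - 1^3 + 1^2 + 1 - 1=0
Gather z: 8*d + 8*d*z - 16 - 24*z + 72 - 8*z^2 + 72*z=8*d - 8*z^2 + z*(8*d + 48) + 56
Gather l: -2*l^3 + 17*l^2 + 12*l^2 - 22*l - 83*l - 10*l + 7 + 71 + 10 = -2*l^3 + 29*l^2 - 115*l + 88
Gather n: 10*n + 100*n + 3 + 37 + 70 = 110*n + 110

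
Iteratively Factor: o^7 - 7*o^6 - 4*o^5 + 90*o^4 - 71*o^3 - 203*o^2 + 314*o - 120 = (o + 2)*(o^6 - 9*o^5 + 14*o^4 + 62*o^3 - 195*o^2 + 187*o - 60) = (o - 1)*(o + 2)*(o^5 - 8*o^4 + 6*o^3 + 68*o^2 - 127*o + 60) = (o - 5)*(o - 1)*(o + 2)*(o^4 - 3*o^3 - 9*o^2 + 23*o - 12) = (o - 5)*(o - 1)^2*(o + 2)*(o^3 - 2*o^2 - 11*o + 12) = (o - 5)*(o - 1)^2*(o + 2)*(o + 3)*(o^2 - 5*o + 4) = (o - 5)*(o - 4)*(o - 1)^2*(o + 2)*(o + 3)*(o - 1)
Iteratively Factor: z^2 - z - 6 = (z + 2)*(z - 3)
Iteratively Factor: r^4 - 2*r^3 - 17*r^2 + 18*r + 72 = (r - 4)*(r^3 + 2*r^2 - 9*r - 18) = (r - 4)*(r + 3)*(r^2 - r - 6) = (r - 4)*(r + 2)*(r + 3)*(r - 3)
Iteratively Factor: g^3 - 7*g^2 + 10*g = (g)*(g^2 - 7*g + 10) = g*(g - 5)*(g - 2)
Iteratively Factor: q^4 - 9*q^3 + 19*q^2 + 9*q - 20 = (q - 5)*(q^3 - 4*q^2 - q + 4) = (q - 5)*(q - 4)*(q^2 - 1) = (q - 5)*(q - 4)*(q - 1)*(q + 1)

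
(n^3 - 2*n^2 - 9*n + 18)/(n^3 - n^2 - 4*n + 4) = (n^2 - 9)/(n^2 + n - 2)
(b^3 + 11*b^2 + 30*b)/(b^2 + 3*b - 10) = b*(b + 6)/(b - 2)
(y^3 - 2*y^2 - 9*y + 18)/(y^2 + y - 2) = (y^3 - 2*y^2 - 9*y + 18)/(y^2 + y - 2)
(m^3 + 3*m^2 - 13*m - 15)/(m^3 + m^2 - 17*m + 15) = (m + 1)/(m - 1)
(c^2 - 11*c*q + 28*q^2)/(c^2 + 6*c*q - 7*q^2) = (c^2 - 11*c*q + 28*q^2)/(c^2 + 6*c*q - 7*q^2)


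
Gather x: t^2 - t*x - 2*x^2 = t^2 - t*x - 2*x^2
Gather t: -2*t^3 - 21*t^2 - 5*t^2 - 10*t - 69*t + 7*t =-2*t^3 - 26*t^2 - 72*t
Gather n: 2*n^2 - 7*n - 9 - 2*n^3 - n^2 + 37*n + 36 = -2*n^3 + n^2 + 30*n + 27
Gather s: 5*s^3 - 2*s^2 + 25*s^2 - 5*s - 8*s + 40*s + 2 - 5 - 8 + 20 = 5*s^3 + 23*s^2 + 27*s + 9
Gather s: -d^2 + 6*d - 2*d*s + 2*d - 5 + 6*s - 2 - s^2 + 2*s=-d^2 + 8*d - s^2 + s*(8 - 2*d) - 7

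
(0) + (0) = 0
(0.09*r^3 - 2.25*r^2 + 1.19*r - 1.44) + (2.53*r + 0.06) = 0.09*r^3 - 2.25*r^2 + 3.72*r - 1.38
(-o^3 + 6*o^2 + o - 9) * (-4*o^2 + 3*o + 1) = 4*o^5 - 27*o^4 + 13*o^3 + 45*o^2 - 26*o - 9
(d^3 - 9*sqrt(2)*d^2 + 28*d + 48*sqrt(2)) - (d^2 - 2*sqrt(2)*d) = d^3 - 9*sqrt(2)*d^2 - d^2 + 2*sqrt(2)*d + 28*d + 48*sqrt(2)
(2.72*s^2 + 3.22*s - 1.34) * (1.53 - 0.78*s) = -2.1216*s^3 + 1.65*s^2 + 5.9718*s - 2.0502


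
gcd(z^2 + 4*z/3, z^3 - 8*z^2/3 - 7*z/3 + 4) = z + 4/3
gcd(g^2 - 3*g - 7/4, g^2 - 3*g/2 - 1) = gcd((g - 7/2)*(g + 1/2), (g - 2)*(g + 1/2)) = g + 1/2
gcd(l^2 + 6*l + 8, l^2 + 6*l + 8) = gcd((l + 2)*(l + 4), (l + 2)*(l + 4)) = l^2 + 6*l + 8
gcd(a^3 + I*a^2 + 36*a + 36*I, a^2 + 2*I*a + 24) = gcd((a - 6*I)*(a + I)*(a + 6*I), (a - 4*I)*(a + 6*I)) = a + 6*I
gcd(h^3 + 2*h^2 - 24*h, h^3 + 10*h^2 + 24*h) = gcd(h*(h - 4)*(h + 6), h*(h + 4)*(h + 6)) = h^2 + 6*h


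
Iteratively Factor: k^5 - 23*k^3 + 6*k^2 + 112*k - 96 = (k + 3)*(k^4 - 3*k^3 - 14*k^2 + 48*k - 32) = (k - 4)*(k + 3)*(k^3 + k^2 - 10*k + 8) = (k - 4)*(k - 2)*(k + 3)*(k^2 + 3*k - 4) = (k - 4)*(k - 2)*(k + 3)*(k + 4)*(k - 1)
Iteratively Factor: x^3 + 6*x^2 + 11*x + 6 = (x + 1)*(x^2 + 5*x + 6) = (x + 1)*(x + 3)*(x + 2)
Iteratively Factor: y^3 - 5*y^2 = (y - 5)*(y^2) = y*(y - 5)*(y)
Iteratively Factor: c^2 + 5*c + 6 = (c + 3)*(c + 2)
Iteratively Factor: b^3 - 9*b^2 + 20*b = (b - 4)*(b^2 - 5*b) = (b - 5)*(b - 4)*(b)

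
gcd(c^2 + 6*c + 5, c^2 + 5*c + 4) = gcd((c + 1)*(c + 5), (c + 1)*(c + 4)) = c + 1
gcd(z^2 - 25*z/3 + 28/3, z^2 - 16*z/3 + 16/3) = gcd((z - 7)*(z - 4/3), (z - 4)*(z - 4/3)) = z - 4/3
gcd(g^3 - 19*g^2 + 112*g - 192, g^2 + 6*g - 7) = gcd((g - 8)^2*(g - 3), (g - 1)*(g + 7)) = 1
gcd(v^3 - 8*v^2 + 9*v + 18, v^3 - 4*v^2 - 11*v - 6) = v^2 - 5*v - 6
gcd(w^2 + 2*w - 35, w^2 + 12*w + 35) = w + 7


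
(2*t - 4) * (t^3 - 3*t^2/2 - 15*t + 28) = 2*t^4 - 7*t^3 - 24*t^2 + 116*t - 112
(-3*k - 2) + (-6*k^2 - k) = -6*k^2 - 4*k - 2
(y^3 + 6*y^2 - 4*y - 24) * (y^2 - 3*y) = y^5 + 3*y^4 - 22*y^3 - 12*y^2 + 72*y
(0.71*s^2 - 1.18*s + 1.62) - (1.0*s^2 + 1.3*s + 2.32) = -0.29*s^2 - 2.48*s - 0.7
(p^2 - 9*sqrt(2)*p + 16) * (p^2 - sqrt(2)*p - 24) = p^4 - 10*sqrt(2)*p^3 + 10*p^2 + 200*sqrt(2)*p - 384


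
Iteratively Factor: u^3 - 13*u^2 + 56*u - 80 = (u - 5)*(u^2 - 8*u + 16) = (u - 5)*(u - 4)*(u - 4)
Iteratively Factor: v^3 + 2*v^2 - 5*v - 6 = (v + 1)*(v^2 + v - 6) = (v + 1)*(v + 3)*(v - 2)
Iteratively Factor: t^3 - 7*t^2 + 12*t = (t - 3)*(t^2 - 4*t) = (t - 4)*(t - 3)*(t)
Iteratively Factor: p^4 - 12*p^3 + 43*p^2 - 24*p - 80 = (p - 4)*(p^3 - 8*p^2 + 11*p + 20) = (p - 5)*(p - 4)*(p^2 - 3*p - 4) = (p - 5)*(p - 4)^2*(p + 1)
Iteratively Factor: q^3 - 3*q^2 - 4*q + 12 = (q - 2)*(q^2 - q - 6) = (q - 3)*(q - 2)*(q + 2)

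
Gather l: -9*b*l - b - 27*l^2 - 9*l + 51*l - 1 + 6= -b - 27*l^2 + l*(42 - 9*b) + 5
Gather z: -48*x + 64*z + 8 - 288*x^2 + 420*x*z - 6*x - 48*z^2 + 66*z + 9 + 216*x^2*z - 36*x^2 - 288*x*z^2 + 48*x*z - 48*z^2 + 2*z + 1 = -324*x^2 - 54*x + z^2*(-288*x - 96) + z*(216*x^2 + 468*x + 132) + 18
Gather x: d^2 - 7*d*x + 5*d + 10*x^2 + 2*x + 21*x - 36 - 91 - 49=d^2 + 5*d + 10*x^2 + x*(23 - 7*d) - 176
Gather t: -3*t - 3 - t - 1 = -4*t - 4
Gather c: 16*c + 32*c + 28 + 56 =48*c + 84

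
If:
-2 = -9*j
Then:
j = 2/9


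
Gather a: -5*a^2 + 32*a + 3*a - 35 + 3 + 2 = -5*a^2 + 35*a - 30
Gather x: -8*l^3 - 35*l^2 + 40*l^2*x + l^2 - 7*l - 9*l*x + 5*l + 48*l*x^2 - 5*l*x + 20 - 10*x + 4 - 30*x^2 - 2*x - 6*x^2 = -8*l^3 - 34*l^2 - 2*l + x^2*(48*l - 36) + x*(40*l^2 - 14*l - 12) + 24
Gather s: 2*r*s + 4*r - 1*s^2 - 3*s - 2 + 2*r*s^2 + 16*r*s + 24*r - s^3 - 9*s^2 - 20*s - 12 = 28*r - s^3 + s^2*(2*r - 10) + s*(18*r - 23) - 14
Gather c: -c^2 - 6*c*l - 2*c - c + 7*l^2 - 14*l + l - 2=-c^2 + c*(-6*l - 3) + 7*l^2 - 13*l - 2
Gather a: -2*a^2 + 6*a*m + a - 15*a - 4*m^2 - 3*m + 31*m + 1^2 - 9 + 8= -2*a^2 + a*(6*m - 14) - 4*m^2 + 28*m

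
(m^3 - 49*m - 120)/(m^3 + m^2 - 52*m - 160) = (m + 3)/(m + 4)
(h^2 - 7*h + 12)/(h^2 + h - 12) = (h - 4)/(h + 4)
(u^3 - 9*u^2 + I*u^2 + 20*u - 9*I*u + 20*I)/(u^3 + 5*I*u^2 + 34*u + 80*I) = (u^3 + u^2*(-9 + I) + u*(20 - 9*I) + 20*I)/(u^3 + 5*I*u^2 + 34*u + 80*I)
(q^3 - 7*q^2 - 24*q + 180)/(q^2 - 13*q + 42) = (q^2 - q - 30)/(q - 7)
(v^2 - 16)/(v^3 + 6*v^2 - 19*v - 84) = (v + 4)/(v^2 + 10*v + 21)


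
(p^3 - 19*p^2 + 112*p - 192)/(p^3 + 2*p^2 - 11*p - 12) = (p^2 - 16*p + 64)/(p^2 + 5*p + 4)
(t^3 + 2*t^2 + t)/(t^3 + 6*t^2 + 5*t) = (t + 1)/(t + 5)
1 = 1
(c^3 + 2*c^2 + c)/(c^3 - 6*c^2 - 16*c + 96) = c*(c^2 + 2*c + 1)/(c^3 - 6*c^2 - 16*c + 96)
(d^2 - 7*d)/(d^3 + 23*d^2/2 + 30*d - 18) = 2*d*(d - 7)/(2*d^3 + 23*d^2 + 60*d - 36)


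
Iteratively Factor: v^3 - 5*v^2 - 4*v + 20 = (v - 2)*(v^2 - 3*v - 10) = (v - 5)*(v - 2)*(v + 2)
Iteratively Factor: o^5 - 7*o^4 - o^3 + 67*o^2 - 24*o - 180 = (o - 3)*(o^4 - 4*o^3 - 13*o^2 + 28*o + 60) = (o - 3)*(o + 2)*(o^3 - 6*o^2 - o + 30) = (o - 5)*(o - 3)*(o + 2)*(o^2 - o - 6) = (o - 5)*(o - 3)^2*(o + 2)*(o + 2)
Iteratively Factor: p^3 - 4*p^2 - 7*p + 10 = (p - 5)*(p^2 + p - 2) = (p - 5)*(p + 2)*(p - 1)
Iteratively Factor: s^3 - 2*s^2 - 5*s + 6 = (s - 1)*(s^2 - s - 6) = (s - 3)*(s - 1)*(s + 2)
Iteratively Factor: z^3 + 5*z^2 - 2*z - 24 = (z - 2)*(z^2 + 7*z + 12) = (z - 2)*(z + 3)*(z + 4)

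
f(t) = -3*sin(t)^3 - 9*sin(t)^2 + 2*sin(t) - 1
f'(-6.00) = -3.58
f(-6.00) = -1.21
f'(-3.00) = -4.32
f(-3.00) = -1.45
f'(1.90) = 7.47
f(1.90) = -9.71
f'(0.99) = -10.61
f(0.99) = -7.37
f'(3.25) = -3.82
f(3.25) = -1.32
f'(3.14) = -1.97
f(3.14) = -1.00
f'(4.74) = 0.30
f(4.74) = -9.00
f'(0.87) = -10.97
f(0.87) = -6.07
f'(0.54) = -8.26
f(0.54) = -2.76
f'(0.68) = -10.01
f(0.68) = -4.05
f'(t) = -9*sin(t)^2*cos(t) - 18*sin(t)*cos(t) + 2*cos(t)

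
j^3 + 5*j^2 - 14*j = j*(j - 2)*(j + 7)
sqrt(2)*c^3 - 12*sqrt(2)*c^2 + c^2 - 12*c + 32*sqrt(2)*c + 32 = (c - 8)*(c - 4)*(sqrt(2)*c + 1)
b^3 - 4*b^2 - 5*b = b*(b - 5)*(b + 1)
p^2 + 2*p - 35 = (p - 5)*(p + 7)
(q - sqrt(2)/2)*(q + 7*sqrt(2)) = q^2 + 13*sqrt(2)*q/2 - 7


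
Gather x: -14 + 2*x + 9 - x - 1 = x - 6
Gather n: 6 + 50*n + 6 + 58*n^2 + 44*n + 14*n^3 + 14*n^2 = 14*n^3 + 72*n^2 + 94*n + 12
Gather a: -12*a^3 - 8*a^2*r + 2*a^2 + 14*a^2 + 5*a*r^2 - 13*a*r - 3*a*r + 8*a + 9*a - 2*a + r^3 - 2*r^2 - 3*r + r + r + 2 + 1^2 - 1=-12*a^3 + a^2*(16 - 8*r) + a*(5*r^2 - 16*r + 15) + r^3 - 2*r^2 - r + 2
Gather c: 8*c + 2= 8*c + 2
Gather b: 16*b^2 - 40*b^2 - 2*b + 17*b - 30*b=-24*b^2 - 15*b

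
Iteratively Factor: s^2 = (s)*(s)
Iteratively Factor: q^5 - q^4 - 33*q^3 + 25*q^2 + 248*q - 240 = (q - 3)*(q^4 + 2*q^3 - 27*q^2 - 56*q + 80) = (q - 3)*(q - 1)*(q^3 + 3*q^2 - 24*q - 80) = (q - 3)*(q - 1)*(q + 4)*(q^2 - q - 20) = (q - 3)*(q - 1)*(q + 4)^2*(q - 5)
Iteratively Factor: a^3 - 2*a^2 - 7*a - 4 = (a + 1)*(a^2 - 3*a - 4) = (a + 1)^2*(a - 4)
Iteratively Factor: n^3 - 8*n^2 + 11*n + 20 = (n + 1)*(n^2 - 9*n + 20) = (n - 5)*(n + 1)*(n - 4)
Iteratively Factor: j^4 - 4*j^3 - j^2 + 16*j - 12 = (j - 3)*(j^3 - j^2 - 4*j + 4) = (j - 3)*(j - 1)*(j^2 - 4) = (j - 3)*(j - 1)*(j + 2)*(j - 2)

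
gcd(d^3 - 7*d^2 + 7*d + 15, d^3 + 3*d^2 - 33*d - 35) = d^2 - 4*d - 5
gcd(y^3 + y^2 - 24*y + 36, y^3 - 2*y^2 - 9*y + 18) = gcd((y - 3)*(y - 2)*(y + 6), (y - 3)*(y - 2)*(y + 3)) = y^2 - 5*y + 6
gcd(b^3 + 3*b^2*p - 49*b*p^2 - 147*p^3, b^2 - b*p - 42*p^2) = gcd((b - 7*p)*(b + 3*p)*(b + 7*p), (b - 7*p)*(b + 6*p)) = -b + 7*p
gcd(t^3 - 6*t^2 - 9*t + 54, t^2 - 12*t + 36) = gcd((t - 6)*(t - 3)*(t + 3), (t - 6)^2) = t - 6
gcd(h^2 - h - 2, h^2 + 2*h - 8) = h - 2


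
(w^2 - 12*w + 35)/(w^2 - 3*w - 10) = (w - 7)/(w + 2)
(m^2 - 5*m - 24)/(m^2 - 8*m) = (m + 3)/m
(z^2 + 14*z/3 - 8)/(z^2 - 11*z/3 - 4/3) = (-3*z^2 - 14*z + 24)/(-3*z^2 + 11*z + 4)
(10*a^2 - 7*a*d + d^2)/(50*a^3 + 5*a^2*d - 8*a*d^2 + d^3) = (2*a - d)/(10*a^2 + 3*a*d - d^2)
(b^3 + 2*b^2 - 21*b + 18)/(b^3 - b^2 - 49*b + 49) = (b^2 + 3*b - 18)/(b^2 - 49)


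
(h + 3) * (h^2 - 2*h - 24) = h^3 + h^2 - 30*h - 72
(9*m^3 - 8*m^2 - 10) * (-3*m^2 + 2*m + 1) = -27*m^5 + 42*m^4 - 7*m^3 + 22*m^2 - 20*m - 10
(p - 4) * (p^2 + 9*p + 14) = p^3 + 5*p^2 - 22*p - 56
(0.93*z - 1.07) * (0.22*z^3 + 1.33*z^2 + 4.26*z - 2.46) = 0.2046*z^4 + 1.0015*z^3 + 2.5387*z^2 - 6.846*z + 2.6322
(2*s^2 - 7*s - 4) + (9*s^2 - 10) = 11*s^2 - 7*s - 14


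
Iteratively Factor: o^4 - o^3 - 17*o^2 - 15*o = (o + 3)*(o^3 - 4*o^2 - 5*o) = o*(o + 3)*(o^2 - 4*o - 5) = o*(o - 5)*(o + 3)*(o + 1)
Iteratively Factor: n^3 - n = (n + 1)*(n^2 - n) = n*(n + 1)*(n - 1)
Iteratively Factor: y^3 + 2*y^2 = (y + 2)*(y^2) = y*(y + 2)*(y)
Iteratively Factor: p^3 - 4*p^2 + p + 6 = (p + 1)*(p^2 - 5*p + 6) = (p - 3)*(p + 1)*(p - 2)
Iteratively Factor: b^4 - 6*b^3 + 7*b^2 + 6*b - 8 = (b - 4)*(b^3 - 2*b^2 - b + 2) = (b - 4)*(b - 1)*(b^2 - b - 2) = (b - 4)*(b - 1)*(b + 1)*(b - 2)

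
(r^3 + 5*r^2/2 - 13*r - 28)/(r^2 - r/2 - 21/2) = (r^2 + 6*r + 8)/(r + 3)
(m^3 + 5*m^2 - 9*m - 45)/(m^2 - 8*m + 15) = (m^2 + 8*m + 15)/(m - 5)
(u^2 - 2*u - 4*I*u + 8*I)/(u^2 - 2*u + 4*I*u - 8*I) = (u - 4*I)/(u + 4*I)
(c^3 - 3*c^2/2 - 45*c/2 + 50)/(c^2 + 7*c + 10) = (c^2 - 13*c/2 + 10)/(c + 2)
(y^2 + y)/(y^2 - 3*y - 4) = y/(y - 4)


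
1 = 1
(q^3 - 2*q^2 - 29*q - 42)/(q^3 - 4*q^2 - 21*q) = (q + 2)/q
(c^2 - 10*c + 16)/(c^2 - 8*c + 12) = (c - 8)/(c - 6)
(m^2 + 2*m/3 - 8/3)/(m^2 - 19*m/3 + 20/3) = (m + 2)/(m - 5)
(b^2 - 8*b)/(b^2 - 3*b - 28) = b*(8 - b)/(-b^2 + 3*b + 28)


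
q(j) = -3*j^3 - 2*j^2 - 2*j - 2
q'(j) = -9*j^2 - 4*j - 2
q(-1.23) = 3.02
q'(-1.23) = -10.70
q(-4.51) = 241.54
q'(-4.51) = -167.02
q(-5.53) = 455.24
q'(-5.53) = -255.11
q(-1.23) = 3.02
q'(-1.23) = -10.70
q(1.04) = -9.62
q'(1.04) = -15.89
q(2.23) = -49.67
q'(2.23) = -55.68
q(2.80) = -89.14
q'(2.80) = -83.76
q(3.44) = -154.67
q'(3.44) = -122.26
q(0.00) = -2.00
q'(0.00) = -2.00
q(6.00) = -734.00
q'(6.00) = -350.00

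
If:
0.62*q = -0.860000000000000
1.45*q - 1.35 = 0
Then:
No Solution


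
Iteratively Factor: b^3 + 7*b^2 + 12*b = (b + 3)*(b^2 + 4*b) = b*(b + 3)*(b + 4)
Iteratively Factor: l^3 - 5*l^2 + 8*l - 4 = (l - 1)*(l^2 - 4*l + 4) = (l - 2)*(l - 1)*(l - 2)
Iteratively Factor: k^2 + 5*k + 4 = (k + 1)*(k + 4)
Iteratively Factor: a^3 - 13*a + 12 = (a - 1)*(a^2 + a - 12) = (a - 3)*(a - 1)*(a + 4)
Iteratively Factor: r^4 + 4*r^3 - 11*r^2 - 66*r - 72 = (r + 2)*(r^3 + 2*r^2 - 15*r - 36) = (r + 2)*(r + 3)*(r^2 - r - 12) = (r - 4)*(r + 2)*(r + 3)*(r + 3)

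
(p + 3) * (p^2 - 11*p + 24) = p^3 - 8*p^2 - 9*p + 72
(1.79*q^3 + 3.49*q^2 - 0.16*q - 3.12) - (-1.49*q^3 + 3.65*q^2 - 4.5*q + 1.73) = 3.28*q^3 - 0.16*q^2 + 4.34*q - 4.85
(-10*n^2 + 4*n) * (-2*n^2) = 20*n^4 - 8*n^3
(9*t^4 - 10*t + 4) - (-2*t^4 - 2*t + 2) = 11*t^4 - 8*t + 2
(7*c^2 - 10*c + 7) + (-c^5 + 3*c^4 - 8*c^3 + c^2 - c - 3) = -c^5 + 3*c^4 - 8*c^3 + 8*c^2 - 11*c + 4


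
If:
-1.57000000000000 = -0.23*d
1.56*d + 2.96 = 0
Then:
No Solution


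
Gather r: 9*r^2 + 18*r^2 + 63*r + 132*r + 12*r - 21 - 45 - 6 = 27*r^2 + 207*r - 72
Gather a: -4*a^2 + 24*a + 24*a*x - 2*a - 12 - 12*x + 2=-4*a^2 + a*(24*x + 22) - 12*x - 10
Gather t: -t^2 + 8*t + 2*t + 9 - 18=-t^2 + 10*t - 9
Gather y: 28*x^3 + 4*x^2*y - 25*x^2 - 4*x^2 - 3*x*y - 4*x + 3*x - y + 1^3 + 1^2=28*x^3 - 29*x^2 - x + y*(4*x^2 - 3*x - 1) + 2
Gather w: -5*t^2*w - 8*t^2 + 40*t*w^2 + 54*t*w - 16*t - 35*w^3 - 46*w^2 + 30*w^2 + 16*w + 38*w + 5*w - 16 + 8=-8*t^2 - 16*t - 35*w^3 + w^2*(40*t - 16) + w*(-5*t^2 + 54*t + 59) - 8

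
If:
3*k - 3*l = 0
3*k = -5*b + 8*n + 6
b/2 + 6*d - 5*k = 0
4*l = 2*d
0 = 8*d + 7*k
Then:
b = 0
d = 0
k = 0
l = 0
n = -3/4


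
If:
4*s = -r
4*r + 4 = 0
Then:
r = -1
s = 1/4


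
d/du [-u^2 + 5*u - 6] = 5 - 2*u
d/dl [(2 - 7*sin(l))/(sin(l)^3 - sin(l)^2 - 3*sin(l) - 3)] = (14*sin(l)^3 - 13*sin(l)^2 + 4*sin(l) + 27)*cos(l)/(sin(l)^3 - sin(l)^2 - 3*sin(l) - 3)^2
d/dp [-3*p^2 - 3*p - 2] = -6*p - 3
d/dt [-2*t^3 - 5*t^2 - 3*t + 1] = -6*t^2 - 10*t - 3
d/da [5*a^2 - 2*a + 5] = 10*a - 2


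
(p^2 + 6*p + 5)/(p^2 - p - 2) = (p + 5)/(p - 2)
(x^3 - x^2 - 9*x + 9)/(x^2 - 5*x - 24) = (x^2 - 4*x + 3)/(x - 8)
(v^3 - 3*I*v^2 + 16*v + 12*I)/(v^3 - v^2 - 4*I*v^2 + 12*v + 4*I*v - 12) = (v + I)/(v - 1)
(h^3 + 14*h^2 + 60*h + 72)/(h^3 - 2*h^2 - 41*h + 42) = (h^2 + 8*h + 12)/(h^2 - 8*h + 7)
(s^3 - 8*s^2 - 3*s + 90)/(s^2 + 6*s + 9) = (s^2 - 11*s + 30)/(s + 3)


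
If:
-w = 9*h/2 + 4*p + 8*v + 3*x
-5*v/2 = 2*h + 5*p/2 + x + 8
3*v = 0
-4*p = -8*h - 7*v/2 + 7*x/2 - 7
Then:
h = 19*x/112 - 99/56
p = -15*x/28 - 25/14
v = 0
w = 1691/112 - 363*x/224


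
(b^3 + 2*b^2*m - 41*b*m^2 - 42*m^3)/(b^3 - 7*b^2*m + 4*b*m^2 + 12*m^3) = (b + 7*m)/(b - 2*m)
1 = 1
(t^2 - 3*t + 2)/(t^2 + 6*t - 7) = (t - 2)/(t + 7)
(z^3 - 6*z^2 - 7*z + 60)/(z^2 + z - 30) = (z^2 - z - 12)/(z + 6)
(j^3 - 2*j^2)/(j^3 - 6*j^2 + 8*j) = j/(j - 4)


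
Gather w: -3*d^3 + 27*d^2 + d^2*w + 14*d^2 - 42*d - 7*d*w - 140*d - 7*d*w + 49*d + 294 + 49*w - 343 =-3*d^3 + 41*d^2 - 133*d + w*(d^2 - 14*d + 49) - 49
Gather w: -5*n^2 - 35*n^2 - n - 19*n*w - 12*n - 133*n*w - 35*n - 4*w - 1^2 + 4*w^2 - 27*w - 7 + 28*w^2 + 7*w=-40*n^2 - 48*n + 32*w^2 + w*(-152*n - 24) - 8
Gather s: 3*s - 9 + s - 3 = 4*s - 12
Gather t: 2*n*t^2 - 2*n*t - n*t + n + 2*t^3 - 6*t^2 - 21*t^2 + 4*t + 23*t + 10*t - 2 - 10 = n + 2*t^3 + t^2*(2*n - 27) + t*(37 - 3*n) - 12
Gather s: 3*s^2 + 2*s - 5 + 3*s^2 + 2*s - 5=6*s^2 + 4*s - 10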